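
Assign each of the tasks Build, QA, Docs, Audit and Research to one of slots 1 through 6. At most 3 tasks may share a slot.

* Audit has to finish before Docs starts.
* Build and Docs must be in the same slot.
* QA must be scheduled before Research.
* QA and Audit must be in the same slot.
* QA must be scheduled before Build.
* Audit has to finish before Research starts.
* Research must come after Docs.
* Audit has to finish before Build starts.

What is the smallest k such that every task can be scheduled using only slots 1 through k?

3

The precedence chain requires at least 3 distinct slots.
With at most 3 per slot and 5 tasks, at least 2 slots are needed.
3 works (last occupied slot: 3): for example Research in 3; Build in 2; Docs in 2; QA in 1; Audit in 1.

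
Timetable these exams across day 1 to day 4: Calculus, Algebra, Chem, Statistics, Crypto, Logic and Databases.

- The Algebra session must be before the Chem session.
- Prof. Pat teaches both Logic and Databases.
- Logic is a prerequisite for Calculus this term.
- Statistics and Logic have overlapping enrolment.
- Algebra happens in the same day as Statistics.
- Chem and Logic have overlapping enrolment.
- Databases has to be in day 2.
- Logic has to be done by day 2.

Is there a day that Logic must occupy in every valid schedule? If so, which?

Logic's window is day 1–day 2.
Databases is fixed at day 2, and Logic can't share a day with Databases.
So Logic must be day 1.

day 1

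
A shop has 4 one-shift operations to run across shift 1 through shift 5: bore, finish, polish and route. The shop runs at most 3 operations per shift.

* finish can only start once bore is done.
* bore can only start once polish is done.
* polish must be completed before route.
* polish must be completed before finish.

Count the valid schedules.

Splitting on bore: it can be shift 2 (12), shift 3 (14), shift 4 (9). Listing each branch's schedules as (finish, polish, route) by shift number:
bore=shift 2: (3,1,2) (3,1,3) (3,1,4) (3,1,5) (4,1,2) (4,1,3) (4,1,4) (4,1,5) (5,1,2) (5,1,3) (5,1,4) (5,1,5) — 12.
bore=shift 3: (4,1,2) (4,1,3) (4,1,4) (4,1,5) (4,2,3) (4,2,4) (4,2,5) (5,1,2) (5,1,3) (5,1,4) (5,1,5) (5,2,3) (5,2,4) (5,2,5) — 14.
bore=shift 4: (5,1,2) (5,1,3) (5,1,4) (5,1,5) (5,2,3) (5,2,4) (5,2,5) (5,3,4) (5,3,5) — 9.
Summing: 12 + 14 + 9 = 35.

35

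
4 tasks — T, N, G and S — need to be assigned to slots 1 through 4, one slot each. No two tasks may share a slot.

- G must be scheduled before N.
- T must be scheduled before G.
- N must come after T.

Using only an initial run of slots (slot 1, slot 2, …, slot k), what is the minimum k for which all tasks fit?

The precedence chain requires at least 3 distinct slots.
With at most 1 per slot and 4 tasks, at least 4 slots are needed.
4 works (last occupied slot: 4): for example S=4, T=1, G=2, N=3.

4 slots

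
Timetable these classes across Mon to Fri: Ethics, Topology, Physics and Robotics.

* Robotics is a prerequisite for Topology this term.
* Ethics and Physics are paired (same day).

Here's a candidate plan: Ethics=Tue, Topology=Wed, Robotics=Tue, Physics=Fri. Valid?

Ethics and Physics are paired (same day) — violated.
Robotics is a prerequisite for Topology this term — holds.

No — it violates: Ethics and Physics are paired (same day)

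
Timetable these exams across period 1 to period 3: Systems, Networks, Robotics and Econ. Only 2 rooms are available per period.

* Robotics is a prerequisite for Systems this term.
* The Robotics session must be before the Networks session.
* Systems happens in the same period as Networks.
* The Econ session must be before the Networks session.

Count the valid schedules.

Splitting on Systems: it can be period 2 (1), period 3 (4). Listing each branch's schedules as (Networks, Robotics, Econ) by period number:
Systems=period 2: (2,1,1) — 1.
Systems=period 3: (3,1,1) (3,1,2) (3,2,1) (3,2,2) — 4.
Summing: 1 + 4 = 5.

5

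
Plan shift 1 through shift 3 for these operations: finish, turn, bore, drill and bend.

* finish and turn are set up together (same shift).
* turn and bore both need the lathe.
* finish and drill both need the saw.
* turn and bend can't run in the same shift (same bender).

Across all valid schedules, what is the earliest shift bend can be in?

shift 1

bend at shift 1 is achievable: finish -> shift 2; drill -> shift 1; turn -> shift 2; bore -> shift 1; bend -> shift 1.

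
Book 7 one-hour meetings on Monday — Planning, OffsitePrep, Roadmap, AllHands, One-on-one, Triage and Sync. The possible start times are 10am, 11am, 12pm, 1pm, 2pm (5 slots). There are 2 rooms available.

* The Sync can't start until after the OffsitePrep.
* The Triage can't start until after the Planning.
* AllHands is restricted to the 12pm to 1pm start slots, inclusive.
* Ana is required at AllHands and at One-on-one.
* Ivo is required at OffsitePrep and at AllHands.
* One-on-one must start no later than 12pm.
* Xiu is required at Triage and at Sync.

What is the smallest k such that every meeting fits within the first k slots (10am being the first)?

The precedence chain requires at least 2 distinct slots.
With at most 2 per slot and 7 meetings, at least 4 slots are needed.
AllHands can't be placed before 12pm — that is slot 3 counting from 10am — so the schedule must run through at least 3 slots.
4 works (last occupied slot: 1pm): for example Triage in 11am, Roadmap in 1pm, Planning in 10am, Sync in 12pm, AllHands in 12pm, One-on-one in 10am, OffsitePrep in 11am.

4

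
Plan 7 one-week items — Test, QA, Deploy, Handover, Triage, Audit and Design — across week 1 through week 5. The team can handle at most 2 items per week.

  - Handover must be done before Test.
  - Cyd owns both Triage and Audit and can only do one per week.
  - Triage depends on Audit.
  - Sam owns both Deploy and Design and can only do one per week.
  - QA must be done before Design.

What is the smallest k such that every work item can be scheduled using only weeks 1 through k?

4

The precedence chain requires at least 2 distinct weeks.
With at most 2 per week and 7 work items, at least 4 weeks are needed.
4 works (last occupied week: week 4): for example Audit in week 2, Triage in week 3, QA in week 1, Test in week 2, Design in week 3, Handover in week 1, Deploy in week 4.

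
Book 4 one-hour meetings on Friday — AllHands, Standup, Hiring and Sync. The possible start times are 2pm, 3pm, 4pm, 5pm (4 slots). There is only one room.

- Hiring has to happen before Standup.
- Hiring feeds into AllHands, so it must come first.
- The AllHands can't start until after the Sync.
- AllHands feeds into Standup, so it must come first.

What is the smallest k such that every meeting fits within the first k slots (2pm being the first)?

The precedence chain requires at least 3 distinct slots.
With at most 1 per slot and 4 meetings, at least 4 slots are needed.
4 works (last occupied slot: 5pm): for example AllHands -> 4pm; Hiring -> 2pm; Sync -> 3pm; Standup -> 5pm.

4 slots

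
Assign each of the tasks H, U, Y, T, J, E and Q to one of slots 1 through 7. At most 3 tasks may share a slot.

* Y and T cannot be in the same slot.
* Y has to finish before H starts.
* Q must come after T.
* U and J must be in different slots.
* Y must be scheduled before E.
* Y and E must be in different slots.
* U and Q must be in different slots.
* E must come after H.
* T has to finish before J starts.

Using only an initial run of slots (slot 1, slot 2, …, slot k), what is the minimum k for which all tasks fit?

The precedence chain requires at least 3 distinct slots.
With at most 3 per slot and 7 tasks, at least 3 slots are needed.
3 works (last occupied slot: 3): for example J=3, Y=1, E=3, T=2, Q=3, H=2, U=1.

3 slots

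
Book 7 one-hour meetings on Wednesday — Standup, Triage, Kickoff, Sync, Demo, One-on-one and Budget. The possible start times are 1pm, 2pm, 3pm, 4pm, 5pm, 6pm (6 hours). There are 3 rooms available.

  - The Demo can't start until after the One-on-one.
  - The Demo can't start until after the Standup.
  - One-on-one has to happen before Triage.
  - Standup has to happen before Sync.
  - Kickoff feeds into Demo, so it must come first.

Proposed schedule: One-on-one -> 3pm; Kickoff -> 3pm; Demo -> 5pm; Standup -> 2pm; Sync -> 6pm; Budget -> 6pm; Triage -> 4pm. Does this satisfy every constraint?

Yes

The Demo can't start until after the One-on-one — holds.
The Demo can't start until after the Standup — holds.
Standup has to happen before Sync — holds.
Kickoff feeds into Demo, so it must come first — holds.
There are 3 rooms available — holds.
One-on-one has to happen before Triage — holds.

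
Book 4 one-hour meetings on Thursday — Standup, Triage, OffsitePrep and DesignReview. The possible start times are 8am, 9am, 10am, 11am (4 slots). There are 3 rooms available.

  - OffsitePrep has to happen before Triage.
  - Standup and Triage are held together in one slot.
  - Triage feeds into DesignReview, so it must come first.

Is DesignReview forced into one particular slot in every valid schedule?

DesignReview can be 10am (e.g. DesignReview in 10am; OffsitePrep in 8am; Standup in 9am; Triage in 9am) or 11am (e.g. OffsitePrep -> 8am, DesignReview -> 11am, Standup -> 9am, Triage -> 9am).

No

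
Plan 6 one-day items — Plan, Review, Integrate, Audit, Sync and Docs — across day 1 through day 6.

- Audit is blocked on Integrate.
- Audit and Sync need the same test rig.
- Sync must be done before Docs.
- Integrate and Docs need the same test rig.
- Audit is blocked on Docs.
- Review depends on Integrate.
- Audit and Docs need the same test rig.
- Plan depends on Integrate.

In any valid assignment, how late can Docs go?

Precedence pushes Docs to at least day 2; downstream work caps Docs at day 5.
Docs at day 5 is achievable: Sync in day 1, Review in day 2, Integrate in day 1, Plan in day 2, Docs in day 5, Audit in day 6.

day 5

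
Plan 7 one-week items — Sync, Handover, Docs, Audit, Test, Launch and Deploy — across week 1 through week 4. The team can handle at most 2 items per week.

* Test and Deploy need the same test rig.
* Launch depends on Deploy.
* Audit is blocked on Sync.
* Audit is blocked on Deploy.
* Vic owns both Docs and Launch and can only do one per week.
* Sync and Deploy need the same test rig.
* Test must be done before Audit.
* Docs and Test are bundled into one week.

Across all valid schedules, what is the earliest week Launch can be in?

Precedence pushes Launch to at least week 2.
Launch at week 2 is achievable: Launch -> week 2; Test -> week 3; Deploy -> week 1; Handover -> week 1; Audit -> week 4; Sync -> week 2; Docs -> week 3.

week 2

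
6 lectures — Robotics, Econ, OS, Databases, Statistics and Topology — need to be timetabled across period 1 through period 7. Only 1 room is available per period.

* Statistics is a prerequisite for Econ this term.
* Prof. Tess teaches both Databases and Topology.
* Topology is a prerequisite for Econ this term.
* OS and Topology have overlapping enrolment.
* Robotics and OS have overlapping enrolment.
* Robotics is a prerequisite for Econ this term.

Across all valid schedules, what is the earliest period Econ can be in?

period 4

Precedence pushes Econ to at least period 2.
Econ at period 4 is achievable: Statistics in period 2; Databases in period 6; Topology in period 3; Econ in period 4; Robotics in period 1; OS in period 5.
Nothing earlier works — the conflict and capacity constraints rule out every period before period 4.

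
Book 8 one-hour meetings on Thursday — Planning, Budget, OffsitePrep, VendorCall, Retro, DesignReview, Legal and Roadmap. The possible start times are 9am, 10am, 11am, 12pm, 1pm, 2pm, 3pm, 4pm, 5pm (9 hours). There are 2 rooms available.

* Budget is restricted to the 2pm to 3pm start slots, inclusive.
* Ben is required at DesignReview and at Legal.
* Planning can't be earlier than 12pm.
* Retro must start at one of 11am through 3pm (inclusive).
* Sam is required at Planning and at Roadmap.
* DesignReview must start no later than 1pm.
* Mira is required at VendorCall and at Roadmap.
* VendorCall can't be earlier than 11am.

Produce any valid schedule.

Legal -> 10am; DesignReview -> 9am; VendorCall -> 11am; Retro -> 11am; Budget -> 2pm; OffsitePrep -> 9am; Roadmap -> 10am; Planning -> 12pm

Checking: DesignReview(9am) != Legal(10am); VendorCall(11am) != Roadmap(10am); Planning(12pm) != Roadmap(10am); Budget=2pm in [2pm,3pm]; Retro=11am in [11am,3pm]; VendorCall=11am in [11am,5pm]; DesignReview=9am in [9am,1pm]; Planning=12pm in [12pm,5pm]; max 2 per hour (cap 2).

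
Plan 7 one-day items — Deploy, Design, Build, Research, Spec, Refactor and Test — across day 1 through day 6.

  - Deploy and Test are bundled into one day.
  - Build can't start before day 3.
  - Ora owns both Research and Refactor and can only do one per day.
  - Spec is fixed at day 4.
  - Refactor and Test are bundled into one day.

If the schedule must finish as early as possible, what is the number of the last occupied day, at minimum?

day 4

Spec can't be placed before day 4, so the schedule must run through at least day 4.
4 works (last occupied day: day 4): for example Build -> day 3, Research -> day 2, Test -> day 1, Spec -> day 4, Refactor -> day 1, Design -> day 1, Deploy -> day 1.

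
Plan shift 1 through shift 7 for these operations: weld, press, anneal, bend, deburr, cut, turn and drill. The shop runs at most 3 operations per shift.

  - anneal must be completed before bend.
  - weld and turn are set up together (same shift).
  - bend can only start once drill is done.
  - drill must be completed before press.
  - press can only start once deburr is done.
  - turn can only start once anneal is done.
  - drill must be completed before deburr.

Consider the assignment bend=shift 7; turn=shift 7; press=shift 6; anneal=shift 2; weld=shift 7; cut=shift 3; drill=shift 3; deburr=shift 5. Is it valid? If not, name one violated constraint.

Yes, all constraints hold

The shop runs at most 3 operations per shift — holds.
press can only start once deburr is done — holds.
anneal must be completed before bend — holds.
drill must be completed before press — holds.
drill must be completed before deburr — holds.
weld and turn are set up together (same shift) — holds.
turn can only start once anneal is done — holds.
bend can only start once drill is done — holds.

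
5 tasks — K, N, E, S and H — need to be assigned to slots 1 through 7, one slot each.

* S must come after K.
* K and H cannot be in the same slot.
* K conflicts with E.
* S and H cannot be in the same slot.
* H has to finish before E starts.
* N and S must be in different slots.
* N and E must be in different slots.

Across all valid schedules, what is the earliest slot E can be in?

2

Precedence pushes E to at least 2.
E at 2 is achievable: K -> 3; E -> 2; N -> 1; H -> 1; S -> 4.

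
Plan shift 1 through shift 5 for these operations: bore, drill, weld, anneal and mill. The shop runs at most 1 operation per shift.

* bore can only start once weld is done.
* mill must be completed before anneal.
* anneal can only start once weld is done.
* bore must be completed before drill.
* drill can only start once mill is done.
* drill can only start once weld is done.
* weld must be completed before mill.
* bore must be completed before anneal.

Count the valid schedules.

Enumerating: anneal in shift 5, bore in shift 2, weld in shift 1, mill in shift 3, drill in shift 4 | weld=shift 1; drill=shift 5; anneal=shift 4; mill=shift 3; bore=shift 2 | bore in shift 3; drill in shift 4; anneal in shift 5; weld in shift 1; mill in shift 2 | bore in shift 3, anneal in shift 4, mill in shift 2, weld in shift 1, drill in shift 5.

4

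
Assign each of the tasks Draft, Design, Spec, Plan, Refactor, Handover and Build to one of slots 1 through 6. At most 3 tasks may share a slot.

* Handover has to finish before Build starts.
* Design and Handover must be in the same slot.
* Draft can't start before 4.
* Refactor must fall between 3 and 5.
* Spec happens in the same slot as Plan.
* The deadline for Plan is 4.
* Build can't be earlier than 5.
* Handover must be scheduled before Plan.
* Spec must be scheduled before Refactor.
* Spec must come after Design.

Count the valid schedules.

60

Splitting on Draft: it can be 4 (20), 5 (20), 6 (20). Listing each branch's schedules as (Design, Spec, Plan, Refactor, Handover, Build):
Draft=4: (1,2,2,3,1,5) (1,2,2,3,1,6) (1,2,2,4,1,5) (1,2,2,4,1,6) (1,2,2,5,1,5) (1,2,2,5,1,6) (1,3,3,4,1,5) (1,3,3,4,1,6) (1,3,3,5,1,5) (1,3,3,5,1,6) (1,4,4,5,1,5) (1,4,4,5,1,6) (2,3,3,4,2,5) (2,3,3,4,2,6) (2,3,3,5,2,5) (2,3,3,5,2,6) (2,4,4,5,2,5) (2,4,4,5,2,6) (3,4,4,5,3,5) (3,4,4,5,3,6) — 20.
Draft=5: (1,2,2,3,1,5) (1,2,2,3,1,6) (1,2,2,4,1,5) (1,2,2,4,1,6) (1,2,2,5,1,5) (1,2,2,5,1,6) (1,3,3,4,1,5) (1,3,3,4,1,6) (1,3,3,5,1,5) (1,3,3,5,1,6) (1,4,4,5,1,5) (1,4,4,5,1,6) (2,3,3,4,2,5) (2,3,3,4,2,6) (2,3,3,5,2,5) (2,3,3,5,2,6) (2,4,4,5,2,5) (2,4,4,5,2,6) (3,4,4,5,3,5) (3,4,4,5,3,6) — 20.
Draft=6: (1,2,2,3,1,5) (1,2,2,3,1,6) (1,2,2,4,1,5) (1,2,2,4,1,6) (1,2,2,5,1,5) (1,2,2,5,1,6) (1,3,3,4,1,5) (1,3,3,4,1,6) (1,3,3,5,1,5) (1,3,3,5,1,6) (1,4,4,5,1,5) (1,4,4,5,1,6) (2,3,3,4,2,5) (2,3,3,4,2,6) (2,3,3,5,2,5) (2,3,3,5,2,6) (2,4,4,5,2,5) (2,4,4,5,2,6) (3,4,4,5,3,5) (3,4,4,5,3,6) — 20.
Summing: 20 + 20 + 20 = 60.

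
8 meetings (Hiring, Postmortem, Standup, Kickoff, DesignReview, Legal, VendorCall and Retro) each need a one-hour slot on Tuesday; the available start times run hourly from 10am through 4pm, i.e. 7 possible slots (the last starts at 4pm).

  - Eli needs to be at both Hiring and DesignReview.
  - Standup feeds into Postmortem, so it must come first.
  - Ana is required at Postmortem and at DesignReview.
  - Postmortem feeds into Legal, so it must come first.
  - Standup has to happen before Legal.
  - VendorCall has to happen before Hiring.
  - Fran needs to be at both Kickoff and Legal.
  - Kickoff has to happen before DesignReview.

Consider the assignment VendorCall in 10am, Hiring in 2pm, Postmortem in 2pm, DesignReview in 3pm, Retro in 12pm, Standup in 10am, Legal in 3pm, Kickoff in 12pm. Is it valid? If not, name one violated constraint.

Standup has to happen before Legal — holds.
Postmortem feeds into Legal, so it must come first — holds.
Standup feeds into Postmortem, so it must come first — holds.
Fran needs to be at both Kickoff and Legal — holds.
VendorCall has to happen before Hiring — holds.
Eli needs to be at both Hiring and DesignReview — holds.
Ana is required at Postmortem and at DesignReview — holds.
Kickoff has to happen before DesignReview — holds.

Yes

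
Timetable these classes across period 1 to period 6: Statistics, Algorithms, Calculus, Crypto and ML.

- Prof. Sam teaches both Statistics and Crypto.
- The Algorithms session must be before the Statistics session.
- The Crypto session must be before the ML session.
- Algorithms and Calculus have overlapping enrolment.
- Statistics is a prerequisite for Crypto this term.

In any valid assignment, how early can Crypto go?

Precedence pushes Crypto to at least period 3; downstream work caps Crypto at period 5.
Crypto at period 3 is achievable: ML in period 4; Statistics in period 2; Crypto in period 3; Algorithms in period 1; Calculus in period 2.

period 3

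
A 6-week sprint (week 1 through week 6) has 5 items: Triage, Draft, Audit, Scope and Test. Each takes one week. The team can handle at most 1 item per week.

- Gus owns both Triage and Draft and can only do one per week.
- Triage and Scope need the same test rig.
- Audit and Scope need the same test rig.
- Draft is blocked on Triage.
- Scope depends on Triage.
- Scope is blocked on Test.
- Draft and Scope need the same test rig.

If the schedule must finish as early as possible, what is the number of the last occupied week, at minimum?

week 5

The precedence chain requires at least 2 distinct weeks.
With at most 1 per week and 5 tasks, at least 5 weeks are needed.
5 works (last occupied week: week 5): for example Audit -> week 5, Test -> week 2, Scope -> week 3, Triage -> week 1, Draft -> week 4.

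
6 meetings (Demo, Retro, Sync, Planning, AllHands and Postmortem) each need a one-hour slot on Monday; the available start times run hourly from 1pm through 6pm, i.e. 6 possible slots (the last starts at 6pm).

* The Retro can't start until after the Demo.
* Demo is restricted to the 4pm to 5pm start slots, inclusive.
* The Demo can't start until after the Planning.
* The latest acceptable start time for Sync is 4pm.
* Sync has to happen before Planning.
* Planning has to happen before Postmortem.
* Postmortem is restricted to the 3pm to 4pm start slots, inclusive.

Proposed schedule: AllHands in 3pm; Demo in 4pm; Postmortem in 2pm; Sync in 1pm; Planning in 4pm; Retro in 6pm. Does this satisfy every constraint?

The latest acceptable start time for Sync is 4pm — holds.
The Retro can't start until after the Demo — holds.
Sync has to happen before Planning — holds.
Postmortem is restricted to the 3pm to 4pm start slots, inclusive — violated.
The Demo can't start until after the Planning — violated.
Planning has to happen before Postmortem — violated.
Demo is restricted to the 4pm to 5pm start slots, inclusive — holds.

No. Planning has to happen before Postmortem is not satisfied.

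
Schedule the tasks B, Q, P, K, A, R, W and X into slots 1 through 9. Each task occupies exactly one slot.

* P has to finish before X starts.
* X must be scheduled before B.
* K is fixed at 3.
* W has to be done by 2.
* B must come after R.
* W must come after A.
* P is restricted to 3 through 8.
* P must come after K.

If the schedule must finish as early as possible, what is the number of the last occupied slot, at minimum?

6

The precedence chain requires at least 4 distinct slots.
Propagating the time windows through the other constraints, B can't land before 6, so the schedule must run through at least slot 6.
6 works (last occupied slot: 6): for example X=5; W=2; A=1; R=1; P=4; B=6; Q=1; K=3.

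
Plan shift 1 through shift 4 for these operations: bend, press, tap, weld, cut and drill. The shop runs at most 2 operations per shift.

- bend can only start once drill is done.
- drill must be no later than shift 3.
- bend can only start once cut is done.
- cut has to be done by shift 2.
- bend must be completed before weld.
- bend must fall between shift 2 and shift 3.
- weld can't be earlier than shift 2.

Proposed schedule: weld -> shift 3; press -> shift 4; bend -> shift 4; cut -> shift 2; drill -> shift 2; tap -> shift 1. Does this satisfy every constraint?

bend can only start once drill is done — holds.
weld can't be earlier than shift 2 — holds.
bend must fall between shift 2 and shift 3 — violated.
bend can only start once cut is done — holds.
bend must be completed before weld — violated.
drill must be no later than shift 3 — holds.
The shop runs at most 2 operations per shift — holds.
cut has to be done by shift 2 — holds.

Invalid. bend must be completed before weld.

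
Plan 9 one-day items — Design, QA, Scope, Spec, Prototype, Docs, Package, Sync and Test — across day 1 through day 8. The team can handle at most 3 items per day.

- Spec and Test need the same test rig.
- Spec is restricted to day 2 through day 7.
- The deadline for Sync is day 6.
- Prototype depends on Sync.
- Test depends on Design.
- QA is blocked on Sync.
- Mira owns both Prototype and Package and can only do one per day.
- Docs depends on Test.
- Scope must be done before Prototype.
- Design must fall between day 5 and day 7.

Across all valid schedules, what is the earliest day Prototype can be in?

Precedence pushes Prototype to at least day 2.
Prototype at day 2 is achievable: Design in day 5, Package in day 1, Test in day 6, Docs in day 7, Spec in day 2, Scope in day 1, QA in day 2, Sync in day 1, Prototype in day 2.

day 2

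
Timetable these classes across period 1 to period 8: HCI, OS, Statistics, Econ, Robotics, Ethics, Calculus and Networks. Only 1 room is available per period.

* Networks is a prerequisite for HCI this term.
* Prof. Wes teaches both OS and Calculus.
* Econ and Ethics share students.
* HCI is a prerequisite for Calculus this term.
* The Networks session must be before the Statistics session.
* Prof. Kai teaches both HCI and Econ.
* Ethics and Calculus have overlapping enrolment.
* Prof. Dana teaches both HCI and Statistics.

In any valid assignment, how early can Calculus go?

Precedence pushes Calculus to at least period 3.
Calculus at period 3 is achievable: Econ -> period 6; Statistics -> period 4; OS -> period 5; Calculus -> period 3; Ethics -> period 8; Networks -> period 1; Robotics -> period 7; HCI -> period 2.

period 3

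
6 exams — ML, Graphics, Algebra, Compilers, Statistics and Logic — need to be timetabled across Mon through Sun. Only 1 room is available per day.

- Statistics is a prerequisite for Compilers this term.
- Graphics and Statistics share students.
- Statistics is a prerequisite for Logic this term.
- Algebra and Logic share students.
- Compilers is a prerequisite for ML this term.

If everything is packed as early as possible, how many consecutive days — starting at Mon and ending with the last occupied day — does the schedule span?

6

The precedence chain requires at least 3 distinct days.
With at most 1 per day and 6 exams, at least 6 days are needed.
6 works (last occupied day: Sat): for example Graphics -> Fri, ML -> Wed, Compilers -> Tue, Algebra -> Sat, Statistics -> Mon, Logic -> Thu.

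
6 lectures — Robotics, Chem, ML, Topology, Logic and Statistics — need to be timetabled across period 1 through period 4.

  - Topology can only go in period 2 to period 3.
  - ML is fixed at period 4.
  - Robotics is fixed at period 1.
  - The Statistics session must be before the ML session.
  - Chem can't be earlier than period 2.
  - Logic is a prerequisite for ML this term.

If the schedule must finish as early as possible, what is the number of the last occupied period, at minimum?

period 4

The precedence chain requires at least 2 distinct periods.
ML can't be placed before period 4, so the schedule must run through at least period 4.
4 works (last occupied period: period 4): for example Chem=period 2; Statistics=period 1; Logic=period 1; Topology=period 2; Robotics=period 1; ML=period 4.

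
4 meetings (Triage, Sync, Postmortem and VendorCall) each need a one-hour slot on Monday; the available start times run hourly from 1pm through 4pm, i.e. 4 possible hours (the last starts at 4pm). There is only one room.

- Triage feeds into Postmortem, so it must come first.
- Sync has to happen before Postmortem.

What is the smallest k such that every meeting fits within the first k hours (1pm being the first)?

The precedence chain requires at least 2 distinct hours.
With at most 1 per hour and 4 meetings, at least 4 hours are needed.
4 works (last occupied hour: 4pm): for example Postmortem -> 3pm; Triage -> 1pm; VendorCall -> 4pm; Sync -> 2pm.

4 hours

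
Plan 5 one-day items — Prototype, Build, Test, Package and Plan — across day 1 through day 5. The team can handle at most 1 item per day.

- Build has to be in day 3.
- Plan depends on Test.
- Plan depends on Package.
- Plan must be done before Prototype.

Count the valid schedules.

2

Enumerating: Package in day 2; Build in day 3; Plan in day 4; Test in day 1; Prototype in day 5 | Test=day 2, Package=day 1, Prototype=day 5, Plan=day 4, Build=day 3.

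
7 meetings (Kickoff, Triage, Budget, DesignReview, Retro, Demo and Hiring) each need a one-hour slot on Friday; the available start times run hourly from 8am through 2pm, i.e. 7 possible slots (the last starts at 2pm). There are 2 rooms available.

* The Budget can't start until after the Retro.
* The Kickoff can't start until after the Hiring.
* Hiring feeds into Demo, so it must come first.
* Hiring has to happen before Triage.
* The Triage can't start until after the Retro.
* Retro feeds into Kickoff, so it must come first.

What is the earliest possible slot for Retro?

Downstream work caps Retro at 1pm.
Retro at 8am is achievable: Budget in 10am; Retro in 8am; Kickoff in 9am; Hiring in 8am; DesignReview in 11am; Triage in 9am; Demo in 10am.

8am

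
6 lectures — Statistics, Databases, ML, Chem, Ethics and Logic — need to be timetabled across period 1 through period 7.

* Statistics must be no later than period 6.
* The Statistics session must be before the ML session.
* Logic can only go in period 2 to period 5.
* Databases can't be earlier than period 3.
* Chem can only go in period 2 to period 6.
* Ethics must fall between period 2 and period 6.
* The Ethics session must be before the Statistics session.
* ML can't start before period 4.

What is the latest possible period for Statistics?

period 6

Precedence pushes Statistics to at least period 3; Statistics's own window allows nothing later than period 6.
Statistics at period 6 is achievable: Statistics=period 6, ML=period 7, Databases=period 3, Logic=period 2, Chem=period 2, Ethics=period 2.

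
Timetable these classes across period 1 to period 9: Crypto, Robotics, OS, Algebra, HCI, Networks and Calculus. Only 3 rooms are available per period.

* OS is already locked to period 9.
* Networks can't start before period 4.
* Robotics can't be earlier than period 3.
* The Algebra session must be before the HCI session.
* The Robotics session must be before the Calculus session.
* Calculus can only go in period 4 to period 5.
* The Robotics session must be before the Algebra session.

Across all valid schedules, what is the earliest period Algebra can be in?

period 4

Precedence pushes Algebra to at least period 4; downstream work caps Algebra at period 8.
Algebra at period 4 is achievable: HCI in period 5; Networks in period 4; Algebra in period 4; Crypto in period 1; Robotics in period 3; OS in period 9; Calculus in period 4.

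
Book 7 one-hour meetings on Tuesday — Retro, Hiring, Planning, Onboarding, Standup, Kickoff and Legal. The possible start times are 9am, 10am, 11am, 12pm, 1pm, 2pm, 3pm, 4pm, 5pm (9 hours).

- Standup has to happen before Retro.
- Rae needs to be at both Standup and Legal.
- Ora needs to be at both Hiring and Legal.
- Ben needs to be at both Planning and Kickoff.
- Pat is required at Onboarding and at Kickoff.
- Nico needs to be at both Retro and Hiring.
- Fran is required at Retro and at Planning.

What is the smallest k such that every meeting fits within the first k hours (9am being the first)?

2 hours

The precedence chain requires at least 2 distinct hours.
2 works (last occupied hour: 10am): for example Legal=10am; Retro=10am; Hiring=9am; Standup=9am; Planning=9am; Kickoff=10am; Onboarding=9am.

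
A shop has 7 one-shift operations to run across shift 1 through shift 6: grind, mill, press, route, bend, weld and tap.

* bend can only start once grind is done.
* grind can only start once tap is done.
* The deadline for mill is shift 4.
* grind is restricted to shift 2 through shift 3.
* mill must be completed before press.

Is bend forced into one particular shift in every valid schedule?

bend can be shift 3 (e.g. grind=shift 2, tap=shift 1, bend=shift 3, mill=shift 1, weld=shift 1, press=shift 2, route=shift 1) or shift 4 (e.g. mill -> shift 1; grind -> shift 2; press -> shift 2; weld -> shift 1; route -> shift 1; bend -> shift 4; tap -> shift 1).

No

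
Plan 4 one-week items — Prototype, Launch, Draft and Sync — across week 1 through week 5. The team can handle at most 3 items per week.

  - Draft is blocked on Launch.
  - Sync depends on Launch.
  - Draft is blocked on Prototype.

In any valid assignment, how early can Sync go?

Precedence pushes Sync to at least week 2.
Sync at week 2 is achievable: Launch -> week 1; Sync -> week 2; Prototype -> week 1; Draft -> week 2.

week 2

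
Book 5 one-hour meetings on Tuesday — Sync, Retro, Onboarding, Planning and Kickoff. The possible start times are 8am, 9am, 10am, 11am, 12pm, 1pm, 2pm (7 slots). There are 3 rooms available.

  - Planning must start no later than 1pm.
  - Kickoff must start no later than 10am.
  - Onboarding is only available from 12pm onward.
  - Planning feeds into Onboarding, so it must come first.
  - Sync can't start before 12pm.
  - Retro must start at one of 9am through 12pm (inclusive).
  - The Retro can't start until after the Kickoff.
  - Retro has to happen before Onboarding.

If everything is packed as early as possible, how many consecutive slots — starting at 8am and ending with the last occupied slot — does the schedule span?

5

The precedence chain requires at least 3 distinct slots.
With at most 3 per slot and 5 meetings, at least 2 slots are needed.
Sync can't be placed before 12pm — that is slot 5 counting from 8am — so the schedule must run through at least 5 slots.
5 works (last occupied slot: 12pm): for example Onboarding -> 12pm; Kickoff -> 8am; Planning -> 8am; Retro -> 9am; Sync -> 12pm.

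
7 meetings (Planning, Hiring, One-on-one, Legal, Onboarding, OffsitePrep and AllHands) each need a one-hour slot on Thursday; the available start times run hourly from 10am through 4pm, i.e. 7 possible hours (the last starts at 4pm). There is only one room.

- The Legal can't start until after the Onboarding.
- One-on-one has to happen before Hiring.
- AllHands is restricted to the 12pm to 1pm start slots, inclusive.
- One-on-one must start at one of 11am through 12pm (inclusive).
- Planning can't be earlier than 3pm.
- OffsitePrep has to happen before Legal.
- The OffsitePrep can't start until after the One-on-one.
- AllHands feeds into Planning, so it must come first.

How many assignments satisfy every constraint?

12

Splitting on Planning: it can be 3pm (6), 4pm (6). Listing each branch's schedules as (Hiring, One-on-one, Legal, Onboarding, OffsitePrep, AllHands):
Planning=3pm: (12pm,11am,4pm,10am,2pm,1pm) (1pm,11am,4pm,10am,2pm,12pm) (2pm,11am,4pm,10am,12pm,1pm) (2pm,11am,4pm,10am,1pm,12pm) (4pm,11am,2pm,10am,12pm,1pm) (4pm,11am,2pm,10am,1pm,12pm) — 6.
Planning=4pm: (12pm,11am,3pm,10am,2pm,1pm) (1pm,11am,3pm,10am,2pm,12pm) (2pm,11am,3pm,10am,12pm,1pm) (2pm,11am,3pm,10am,1pm,12pm) (3pm,11am,2pm,10am,12pm,1pm) (3pm,11am,2pm,10am,1pm,12pm) — 6.
Summing: 6 + 6 = 12.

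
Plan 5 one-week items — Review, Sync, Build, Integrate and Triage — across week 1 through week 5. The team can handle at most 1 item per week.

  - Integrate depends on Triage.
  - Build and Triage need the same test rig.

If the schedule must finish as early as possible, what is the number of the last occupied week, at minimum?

The precedence chain requires at least 2 distinct weeks.
With at most 1 per week and 5 tasks, at least 5 weeks are needed.
5 works (last occupied week: week 5): for example Sync in week 4; Triage in week 1; Review in week 3; Integrate in week 2; Build in week 5.

5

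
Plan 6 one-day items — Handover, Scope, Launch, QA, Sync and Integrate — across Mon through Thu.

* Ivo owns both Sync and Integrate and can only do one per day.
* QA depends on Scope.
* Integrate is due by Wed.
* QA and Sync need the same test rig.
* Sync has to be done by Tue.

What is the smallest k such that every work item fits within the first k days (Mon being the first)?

2 days

The precedence chain requires at least 2 distinct days.
2 works (last occupied day: Tue): for example QA -> Tue; Integrate -> Tue; Scope -> Mon; Launch -> Mon; Sync -> Mon; Handover -> Mon.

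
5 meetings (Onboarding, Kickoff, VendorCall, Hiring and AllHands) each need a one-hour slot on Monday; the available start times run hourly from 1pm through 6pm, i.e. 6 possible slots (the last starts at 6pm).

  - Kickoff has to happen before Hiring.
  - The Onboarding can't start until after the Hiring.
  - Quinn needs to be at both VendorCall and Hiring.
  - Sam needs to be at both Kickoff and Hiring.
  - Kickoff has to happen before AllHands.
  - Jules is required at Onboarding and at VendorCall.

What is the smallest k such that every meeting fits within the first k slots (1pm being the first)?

3 slots

The precedence chain requires at least 3 distinct slots.
3 works (last occupied slot: 3pm): for example AllHands=2pm; Hiring=2pm; VendorCall=1pm; Onboarding=3pm; Kickoff=1pm.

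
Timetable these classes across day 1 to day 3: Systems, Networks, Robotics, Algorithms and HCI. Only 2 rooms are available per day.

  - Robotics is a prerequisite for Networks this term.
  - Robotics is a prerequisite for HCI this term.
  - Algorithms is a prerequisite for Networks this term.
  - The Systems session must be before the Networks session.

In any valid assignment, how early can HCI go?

day 2

Precedence pushes HCI to at least day 2.
HCI at day 2 is achievable: Robotics -> day 1, Networks -> day 3, Algorithms -> day 2, HCI -> day 2, Systems -> day 1.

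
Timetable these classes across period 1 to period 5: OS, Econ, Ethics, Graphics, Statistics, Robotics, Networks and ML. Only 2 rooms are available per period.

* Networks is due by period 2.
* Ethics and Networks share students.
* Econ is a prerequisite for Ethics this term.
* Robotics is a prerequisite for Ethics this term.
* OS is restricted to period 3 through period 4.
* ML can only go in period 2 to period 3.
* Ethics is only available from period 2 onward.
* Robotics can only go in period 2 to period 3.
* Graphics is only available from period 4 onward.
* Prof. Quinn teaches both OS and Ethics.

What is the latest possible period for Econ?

period 4

Downstream work caps Econ at period 4.
Econ at period 4 is achievable: Ethics -> period 5; ML -> period 2; Networks -> period 1; Statistics -> period 1; Econ -> period 4; OS -> period 3; Graphics -> period 4; Robotics -> period 2.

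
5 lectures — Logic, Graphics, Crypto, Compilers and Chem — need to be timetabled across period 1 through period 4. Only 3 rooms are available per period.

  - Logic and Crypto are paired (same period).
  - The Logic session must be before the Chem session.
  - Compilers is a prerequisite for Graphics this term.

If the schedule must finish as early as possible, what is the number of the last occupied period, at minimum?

period 2

The precedence chain requires at least 2 distinct periods.
With at most 3 per period and 5 lectures, at least 2 periods are needed.
2 works (last occupied period: period 2): for example Crypto in period 1; Logic in period 1; Compilers in period 1; Chem in period 2; Graphics in period 2.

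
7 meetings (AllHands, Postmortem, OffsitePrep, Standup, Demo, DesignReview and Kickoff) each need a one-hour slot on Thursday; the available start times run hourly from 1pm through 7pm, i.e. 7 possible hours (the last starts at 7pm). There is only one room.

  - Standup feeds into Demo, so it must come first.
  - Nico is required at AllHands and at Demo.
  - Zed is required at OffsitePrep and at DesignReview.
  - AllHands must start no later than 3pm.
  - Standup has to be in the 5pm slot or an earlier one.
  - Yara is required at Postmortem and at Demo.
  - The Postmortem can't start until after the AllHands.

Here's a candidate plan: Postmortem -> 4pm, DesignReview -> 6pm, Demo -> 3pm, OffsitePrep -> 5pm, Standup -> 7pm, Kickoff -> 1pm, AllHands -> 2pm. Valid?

Zed is required at OffsitePrep and at DesignReview — holds.
Standup has to be in the 5pm slot or an earlier one — violated.
Standup feeds into Demo, so it must come first — violated.
There is only one room — holds.
Nico is required at AllHands and at Demo — holds.
Yara is required at Postmortem and at Demo — holds.
AllHands must start no later than 3pm — holds.
The Postmortem can't start until after the AllHands — holds.

Invalid. Standup feeds into Demo, so it must come first.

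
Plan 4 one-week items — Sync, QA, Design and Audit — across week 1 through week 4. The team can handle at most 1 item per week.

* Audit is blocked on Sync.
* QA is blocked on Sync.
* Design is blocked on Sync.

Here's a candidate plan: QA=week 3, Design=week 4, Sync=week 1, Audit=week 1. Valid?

Audit is blocked on Sync — violated.
QA is blocked on Sync — holds.
Design is blocked on Sync — holds.
The team can handle at most 1 item per week — violated.

No — it violates: The team can handle at most 1 item per week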